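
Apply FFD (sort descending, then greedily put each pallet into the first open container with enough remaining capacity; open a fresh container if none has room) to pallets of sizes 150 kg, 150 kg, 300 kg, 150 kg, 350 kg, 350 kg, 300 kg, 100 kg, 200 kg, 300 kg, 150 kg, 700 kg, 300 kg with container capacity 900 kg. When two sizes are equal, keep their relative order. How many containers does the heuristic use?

Sorted descending: 700, 350, 350, 300, 300, 300, 300, 200, 150, 150, 150, 150, 100.
  700 → container 1 (new)  [load 700/900]
  350 → container 2 (new)  [load 350/900]
  350 → container 2  [load 700/900]
  300 → container 3 (new)  [load 300/900]
  300 → container 3  [load 600/900]
  300 → container 3  [load 900/900]
  300 → container 4 (new)  [load 300/900]
  200 → container 1  [load 900/900]
  150 → container 2  [load 850/900]
  150 → container 4  [load 450/900]
  150 → container 4  [load 600/900]
  150 → container 4  [load 750/900]
  100 → container 4  [load 850/900]
4 containers opened.

4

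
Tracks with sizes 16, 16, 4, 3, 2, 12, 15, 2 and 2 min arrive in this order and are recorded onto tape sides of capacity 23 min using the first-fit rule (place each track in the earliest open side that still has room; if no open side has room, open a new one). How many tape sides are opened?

  16 → side 1 (new)  [load 16/23]
  16 → side 2 (new)  [load 16/23]
  4 → side 1  [load 20/23]
  3 → side 1  [load 23/23]
  2 → side 2  [load 18/23]
  12 → side 3 (new)  [load 12/23]
  15 → side 4 (new)  [load 15/23]
  2 → side 2  [load 20/23]
  2 → side 2  [load 22/23]
4 tape sides opened.

4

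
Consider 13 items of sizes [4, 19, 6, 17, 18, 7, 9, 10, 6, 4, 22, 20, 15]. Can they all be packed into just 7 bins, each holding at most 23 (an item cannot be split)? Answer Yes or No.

Total = 157; ⌈157/23⌉ = 7.
The bound of 7 does not rule out 7, but exhaustive search shows no assignment into 7 bins of capacity 23 exists — the minimum is 8.

No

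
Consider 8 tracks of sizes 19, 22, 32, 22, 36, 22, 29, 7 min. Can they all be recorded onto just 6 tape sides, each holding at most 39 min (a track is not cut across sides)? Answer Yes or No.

Total = 189 min; ⌈189/39⌉ = 5.
6 tracks each exceed half the capacity and cannot share a side, forcing at least 6 tape sides.
The bound of 6 does not rule out 6, but exhaustive search shows no assignment into 6 tape sides of capacity 39 min exists — the minimum is 7.

No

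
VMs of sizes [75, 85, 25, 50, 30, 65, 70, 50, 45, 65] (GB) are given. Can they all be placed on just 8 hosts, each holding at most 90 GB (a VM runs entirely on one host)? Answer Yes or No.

Yes

A valid assignment using 8 hosts:
  host 1: 85 = 85
  host 2: 75 = 75
  host 3: 70 = 70
  host 4: 65 + 25 = 90
  host 5: 65 = 65
  host 6: 50 + 30 = 80
  host 7: 50 = 50
  host 8: 45 = 45
Every load is within 90 GB, so 8 hosts suffice.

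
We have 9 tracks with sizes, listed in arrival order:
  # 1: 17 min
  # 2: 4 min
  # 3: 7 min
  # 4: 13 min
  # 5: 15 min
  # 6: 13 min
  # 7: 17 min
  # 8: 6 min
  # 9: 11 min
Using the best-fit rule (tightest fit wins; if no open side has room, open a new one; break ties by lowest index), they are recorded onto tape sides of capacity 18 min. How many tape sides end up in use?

  17 → side 1 (new)  [load 17/18]
  4 → side 2 (new)  [load 4/18]
  7 → side 2  [load 11/18]
  13 → side 3 (new)  [load 13/18]
  15 → side 4 (new)  [load 15/18]
  13 → side 5 (new)  [load 13/18]
  17 → side 6 (new)  [load 17/18]
  6 → side 2  [load 17/18]
  11 → side 7 (new)  [load 11/18]
7 tape sides opened.

7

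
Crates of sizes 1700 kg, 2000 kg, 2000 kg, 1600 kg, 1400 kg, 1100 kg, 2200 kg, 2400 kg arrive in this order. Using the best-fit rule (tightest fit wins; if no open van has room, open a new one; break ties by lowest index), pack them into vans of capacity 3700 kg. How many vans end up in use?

  1700 → van 1 (new)  [load 1700/3700]
  2000 → van 1  [load 3700/3700]
  2000 → van 2 (new)  [load 2000/3700]
  1600 → van 2  [load 3600/3700]
  1400 → van 3 (new)  [load 1400/3700]
  1100 → van 3  [load 2500/3700]
  2200 → van 4 (new)  [load 2200/3700]
  2400 → van 5 (new)  [load 2400/3700]
5 vans opened.

5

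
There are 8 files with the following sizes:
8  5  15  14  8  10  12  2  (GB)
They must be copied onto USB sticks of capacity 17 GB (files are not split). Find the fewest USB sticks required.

Total = 15 + 14 + 12 + 10 + 8 + 8 + 5 + 2 = 74 GB.
Lower bound: ⌈74/17⌉ = 5 USB sticks.
A packing using 5 USB sticks:
  USB stick 1: 15 + 2 = 17
  USB stick 2: 14 = 14
  USB stick 3: 12 + 5 = 17
  USB stick 4: 10 = 10
  USB stick 5: 8 + 8 = 16
This matches the lower bound, so 5 is optimal.

5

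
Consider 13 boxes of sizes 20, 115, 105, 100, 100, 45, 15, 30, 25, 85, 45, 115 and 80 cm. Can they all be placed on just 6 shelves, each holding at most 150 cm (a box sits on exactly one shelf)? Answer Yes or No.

No

Total = 880 cm; ⌈880/150⌉ = 6.
7 boxes each exceed half the capacity and cannot share a shelf, forcing at least 7 shelves.
At least 7 shelves are required, but only 6 are allowed.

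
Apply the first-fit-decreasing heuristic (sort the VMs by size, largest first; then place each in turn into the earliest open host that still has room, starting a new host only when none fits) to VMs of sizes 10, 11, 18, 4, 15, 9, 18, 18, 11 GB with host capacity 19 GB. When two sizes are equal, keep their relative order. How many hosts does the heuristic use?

7

Sorted descending: 18, 18, 18, 15, 11, 11, 10, 9, 4.
  18 → host 1 (new)  [load 18/19]
  18 → host 2 (new)  [load 18/19]
  18 → host 3 (new)  [load 18/19]
  15 → host 4 (new)  [load 15/19]
  11 → host 5 (new)  [load 11/19]
  11 → host 6 (new)  [load 11/19]
  10 → host 7 (new)  [load 10/19]
  9 → host 7  [load 19/19]
  4 → host 4  [load 19/19]
7 hosts opened.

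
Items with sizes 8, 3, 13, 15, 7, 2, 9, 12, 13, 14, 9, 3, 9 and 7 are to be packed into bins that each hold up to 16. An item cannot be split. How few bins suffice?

9

Total = 15 + 14 + 13 + 13 + 12 + 9 + 9 + 9 + 8 + 7 + 7 + 3 + 3 + 2 = 124.
Lower bound: ⌈124/16⌉ = 8 bins.
A packing using 9 bins:
  bin 1: 15 = 15
  bin 2: 14 + 2 = 16
  bin 3: 13 + 3 = 16
  bin 4: 13 + 3 = 16
  bin 5: 12 = 12
  bin 6: 9 + 7 = 16
  bin 7: 9 + 7 = 16
  bin 8: 9 = 9
  bin 9: 8 = 8
No arrangement into 8 bins stays within capacity, so 9 is optimal.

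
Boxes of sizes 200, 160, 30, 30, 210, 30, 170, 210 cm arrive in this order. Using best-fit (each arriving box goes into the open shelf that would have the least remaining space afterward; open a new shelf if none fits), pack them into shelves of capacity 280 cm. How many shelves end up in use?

  200 → shelf 1 (new)  [load 200/280]
  160 → shelf 2 (new)  [load 160/280]
  30 → shelf 1  [load 230/280]
  30 → shelf 1  [load 260/280]
  210 → shelf 3 (new)  [load 210/280]
  30 → shelf 3  [load 240/280]
  170 → shelf 4 (new)  [load 170/280]
  210 → shelf 5 (new)  [load 210/280]
5 shelves opened.

5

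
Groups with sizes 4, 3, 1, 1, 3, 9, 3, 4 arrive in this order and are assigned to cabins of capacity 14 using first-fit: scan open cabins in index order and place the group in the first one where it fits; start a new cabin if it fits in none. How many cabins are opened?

  4 → cabin 1 (new)  [load 4/14]
  3 → cabin 1  [load 7/14]
  1 → cabin 1  [load 8/14]
  1 → cabin 1  [load 9/14]
  3 → cabin 1  [load 12/14]
  9 → cabin 2 (new)  [load 9/14]
  3 → cabin 2  [load 12/14]
  4 → cabin 3 (new)  [load 4/14]
3 cabins opened.

3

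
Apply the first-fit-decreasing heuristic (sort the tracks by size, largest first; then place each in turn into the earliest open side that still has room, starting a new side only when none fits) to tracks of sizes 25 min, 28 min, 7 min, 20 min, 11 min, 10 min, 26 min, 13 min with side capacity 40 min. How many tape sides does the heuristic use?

Sorted descending: 28, 26, 25, 20, 13, 11, 10, 7.
  28 → side 1 (new)  [load 28/40]
  26 → side 2 (new)  [load 26/40]
  25 → side 3 (new)  [load 25/40]
  20 → side 4 (new)  [load 20/40]
  13 → side 2  [load 39/40]
  11 → side 1  [load 39/40]
  10 → side 3  [load 35/40]
  7 → side 4  [load 27/40]
4 tape sides opened.

4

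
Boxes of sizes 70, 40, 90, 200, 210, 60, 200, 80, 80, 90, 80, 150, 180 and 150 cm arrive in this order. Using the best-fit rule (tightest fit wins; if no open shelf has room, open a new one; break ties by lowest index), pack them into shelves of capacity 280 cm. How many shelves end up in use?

  70 → shelf 1 (new)  [load 70/280]
  40 → shelf 1  [load 110/280]
  90 → shelf 1  [load 200/280]
  200 → shelf 2 (new)  [load 200/280]
  210 → shelf 3 (new)  [load 210/280]
  60 → shelf 3  [load 270/280]
  200 → shelf 4 (new)  [load 200/280]
  80 → shelf 1  [load 280/280]
  80 → shelf 2  [load 280/280]
  90 → shelf 5 (new)  [load 90/280]
  80 → shelf 4  [load 280/280]
  150 → shelf 5  [load 240/280]
  180 → shelf 6 (new)  [load 180/280]
  150 → shelf 7 (new)  [load 150/280]
7 shelves opened.

7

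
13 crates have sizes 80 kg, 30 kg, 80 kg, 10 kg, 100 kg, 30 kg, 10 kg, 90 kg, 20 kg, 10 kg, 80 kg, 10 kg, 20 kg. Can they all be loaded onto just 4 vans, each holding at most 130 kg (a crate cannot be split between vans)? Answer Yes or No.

No

Total = 570 kg; ⌈570/130⌉ = 5.
At least 5 vans are required, but only 4 are allowed.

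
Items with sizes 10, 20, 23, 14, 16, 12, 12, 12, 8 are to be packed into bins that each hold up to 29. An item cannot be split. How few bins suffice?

Total = 23 + 20 + 16 + 14 + 12 + 12 + 12 + 10 + 8 = 127.
Lower bound: ⌈127/29⌉ = 5 bins.
A packing using 5 bins:
  bin 1: 23 = 23
  bin 2: 20 + 8 = 28
  bin 3: 16 + 12 = 28
  bin 4: 14 + 12 = 26
  bin 5: 12 + 10 = 22
This matches the lower bound, so 5 is optimal.

5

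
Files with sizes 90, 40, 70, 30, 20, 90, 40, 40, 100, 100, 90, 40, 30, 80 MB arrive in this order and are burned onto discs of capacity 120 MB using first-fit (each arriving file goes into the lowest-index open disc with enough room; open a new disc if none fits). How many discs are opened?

8

  90 → disc 1 (new)  [load 90/120]
  40 → disc 2 (new)  [load 40/120]
  70 → disc 2  [load 110/120]
  30 → disc 1  [load 120/120]
  20 → disc 3 (new)  [load 20/120]
  90 → disc 3  [load 110/120]
  40 → disc 4 (new)  [load 40/120]
  40 → disc 4  [load 80/120]
  100 → disc 5 (new)  [load 100/120]
  100 → disc 6 (new)  [load 100/120]
  90 → disc 7 (new)  [load 90/120]
  40 → disc 4  [load 120/120]
  30 → disc 7  [load 120/120]
  80 → disc 8 (new)  [load 80/120]
8 discs opened.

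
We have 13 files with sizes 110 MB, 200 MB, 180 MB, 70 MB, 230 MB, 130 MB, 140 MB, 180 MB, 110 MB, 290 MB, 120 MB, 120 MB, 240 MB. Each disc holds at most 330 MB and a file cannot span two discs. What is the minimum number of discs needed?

8

Total = 290 + 240 + 230 + 200 + 180 + 180 + 140 + 130 + 120 + 120 + 110 + 110 + 70 = 2120 MB.
Lower bound: ⌈2120/330⌉ = 7 discs.
A packing using 8 discs:
  disc 1: 290 = 290
  disc 2: 240 + 70 = 310
  disc 3: 230 = 230
  disc 4: 200 + 130 = 330
  disc 5: 180 + 140 = 320
  disc 6: 180 + 120 = 300
  disc 7: 120 + 110 = 230
  disc 8: 110 = 110
No arrangement into 7 discs stays within capacity, so 8 is optimal.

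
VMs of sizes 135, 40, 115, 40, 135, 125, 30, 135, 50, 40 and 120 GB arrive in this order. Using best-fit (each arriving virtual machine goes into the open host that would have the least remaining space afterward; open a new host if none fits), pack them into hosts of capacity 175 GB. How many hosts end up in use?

6

  135 → host 1 (new)  [load 135/175]
  40 → host 1  [load 175/175]
  115 → host 2 (new)  [load 115/175]
  40 → host 2  [load 155/175]
  135 → host 3 (new)  [load 135/175]
  125 → host 4 (new)  [load 125/175]
  30 → host 3  [load 165/175]
  135 → host 5 (new)  [load 135/175]
  50 → host 4  [load 175/175]
  40 → host 5  [load 175/175]
  120 → host 6 (new)  [load 120/175]
6 hosts opened.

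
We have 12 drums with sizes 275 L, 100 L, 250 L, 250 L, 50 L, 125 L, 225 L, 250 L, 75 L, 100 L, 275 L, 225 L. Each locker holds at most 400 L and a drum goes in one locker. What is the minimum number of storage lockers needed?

Total = 275 + 275 + 250 + 250 + 250 + 225 + 225 + 125 + 100 + 100 + 75 + 50 = 2200 L.
Lower bound: ⌈2200/400⌉ = 6 storage lockers.
Also, 7 drums each exceed 200 L, and no two of those can share a locker, so at least 7 storage lockers are needed.
A packing using 7 storage lockers:
  locker 1: 275 + 125 = 400
  locker 2: 275 + 100 = 375
  locker 3: 250 + 100 + 50 = 400
  locker 4: 250 + 75 = 325
  locker 5: 250 = 250
  locker 6: 225 = 225
  locker 7: 225 = 225
This matches the lower bound, so 7 is optimal.

7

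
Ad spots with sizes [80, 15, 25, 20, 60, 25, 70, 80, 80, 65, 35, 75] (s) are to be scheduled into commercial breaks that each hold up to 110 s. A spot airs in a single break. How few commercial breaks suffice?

7

Total = 80 + 80 + 80 + 75 + 70 + 65 + 60 + 35 + 25 + 25 + 20 + 15 = 630 s.
Lower bound: ⌈630/110⌉ = 6 commercial breaks.
Also, 7 ad spots each exceed 55 s, and no two of those can share a break, so at least 7 commercial breaks are needed.
A packing using 7 commercial breaks:
  break 1: 80 + 25 = 105
  break 2: 80 + 25 = 105
  break 3: 80 + 20 = 100
  break 4: 75 + 35 = 110
  break 5: 70 + 15 = 85
  break 6: 65 = 65
  break 7: 60 = 60
This matches the lower bound, so 7 is optimal.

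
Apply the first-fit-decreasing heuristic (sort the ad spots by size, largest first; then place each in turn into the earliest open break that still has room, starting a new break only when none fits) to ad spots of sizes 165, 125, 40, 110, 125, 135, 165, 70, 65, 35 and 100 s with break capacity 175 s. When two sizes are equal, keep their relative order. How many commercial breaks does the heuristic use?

Sorted descending: 165, 165, 135, 125, 125, 110, 100, 70, 65, 40, 35.
  165 → break 1 (new)  [load 165/175]
  165 → break 2 (new)  [load 165/175]
  135 → break 3 (new)  [load 135/175]
  125 → break 4 (new)  [load 125/175]
  125 → break 5 (new)  [load 125/175]
  110 → break 6 (new)  [load 110/175]
  100 → break 7 (new)  [load 100/175]
  70 → break 7  [load 170/175]
  65 → break 6  [load 175/175]
  40 → break 3  [load 175/175]
  35 → break 4  [load 160/175]
7 commercial breaks opened.

7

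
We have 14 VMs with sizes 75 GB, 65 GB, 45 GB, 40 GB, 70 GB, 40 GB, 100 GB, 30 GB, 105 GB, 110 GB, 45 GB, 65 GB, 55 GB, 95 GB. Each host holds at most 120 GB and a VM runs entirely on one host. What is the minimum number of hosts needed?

Total = 110 + 105 + 100 + 95 + 75 + 70 + 65 + 65 + 55 + 45 + 45 + 40 + 40 + 30 = 940 GB.
Lower bound: ⌈940/120⌉ = 8 hosts.
A packing using 9 hosts:
  host 1: 110 = 110
  host 2: 105 = 105
  host 3: 100 = 100
  host 4: 95 = 95
  host 5: 75 + 45 = 120
  host 6: 70 + 45 = 115
  host 7: 65 + 55 = 120
  host 8: 65 + 40 = 105
  host 9: 40 + 30 = 70
No arrangement into 8 hosts stays within capacity, so 9 is optimal.

9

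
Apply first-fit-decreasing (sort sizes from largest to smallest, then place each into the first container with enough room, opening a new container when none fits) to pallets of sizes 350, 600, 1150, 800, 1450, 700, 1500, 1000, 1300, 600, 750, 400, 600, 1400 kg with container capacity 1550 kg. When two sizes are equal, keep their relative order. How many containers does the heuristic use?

Sorted descending: 1500, 1450, 1400, 1300, 1150, 1000, 800, 750, 700, 600, 600, 600, 400, 350.
  1500 → container 1 (new)  [load 1500/1550]
  1450 → container 2 (new)  [load 1450/1550]
  1400 → container 3 (new)  [load 1400/1550]
  1300 → container 4 (new)  [load 1300/1550]
  1150 → container 5 (new)  [load 1150/1550]
  1000 → container 6 (new)  [load 1000/1550]
  800 → container 7 (new)  [load 800/1550]
  750 → container 7  [load 1550/1550]
  700 → container 8 (new)  [load 700/1550]
  600 → container 8  [load 1300/1550]
  600 → container 9 (new)  [load 600/1550]
  600 → container 9  [load 1200/1550]
  400 → container 5  [load 1550/1550]
  350 → container 6  [load 1350/1550]
9 containers opened.

9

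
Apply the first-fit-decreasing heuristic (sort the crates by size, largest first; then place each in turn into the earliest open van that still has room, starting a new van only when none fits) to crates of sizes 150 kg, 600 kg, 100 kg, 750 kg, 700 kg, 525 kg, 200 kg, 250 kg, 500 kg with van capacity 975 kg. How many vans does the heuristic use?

Sorted descending: 750, 700, 600, 525, 500, 250, 200, 150, 100.
  750 → van 1 (new)  [load 750/975]
  700 → van 2 (new)  [load 700/975]
  600 → van 3 (new)  [load 600/975]
  525 → van 4 (new)  [load 525/975]
  500 → van 5 (new)  [load 500/975]
  250 → van 2  [load 950/975]
  200 → van 1  [load 950/975]
  150 → van 3  [load 750/975]
  100 → van 3  [load 850/975]
5 vans opened.

5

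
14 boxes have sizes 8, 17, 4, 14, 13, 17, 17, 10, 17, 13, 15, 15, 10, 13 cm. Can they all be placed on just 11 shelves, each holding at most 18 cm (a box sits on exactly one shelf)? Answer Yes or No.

Total = 183 cm; ⌈183/18⌉ = 11.
12 boxes each exceed half the capacity and cannot share a shelf, forcing at least 12 shelves.
At least 12 shelves are required, but only 11 are allowed.

No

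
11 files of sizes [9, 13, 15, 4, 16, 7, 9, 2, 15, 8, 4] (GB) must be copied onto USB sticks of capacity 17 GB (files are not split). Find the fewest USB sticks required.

7

Total = 16 + 15 + 15 + 13 + 9 + 9 + 8 + 7 + 4 + 4 + 2 = 102 GB.
Lower bound: ⌈102/17⌉ = 6 USB sticks.
A packing using 7 USB sticks:
  USB stick 1: 16 = 16
  USB stick 2: 15 + 2 = 17
  USB stick 3: 15 = 15
  USB stick 4: 13 + 4 = 17
  USB stick 5: 9 + 8 = 17
  USB stick 6: 9 + 7 = 16
  USB stick 7: 4 = 4
No arrangement into 6 USB sticks stays within capacity, so 7 is optimal.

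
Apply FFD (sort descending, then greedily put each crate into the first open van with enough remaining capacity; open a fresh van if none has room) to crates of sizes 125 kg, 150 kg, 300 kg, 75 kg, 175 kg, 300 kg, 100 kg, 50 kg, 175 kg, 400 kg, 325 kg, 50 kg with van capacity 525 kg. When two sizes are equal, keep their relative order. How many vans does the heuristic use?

Sorted descending: 400, 325, 300, 300, 175, 175, 150, 125, 100, 75, 50, 50.
  400 → van 1 (new)  [load 400/525]
  325 → van 2 (new)  [load 325/525]
  300 → van 3 (new)  [load 300/525]
  300 → van 4 (new)  [load 300/525]
  175 → van 2  [load 500/525]
  175 → van 3  [load 475/525]
  150 → van 4  [load 450/525]
  125 → van 1  [load 525/525]
  100 → van 5 (new)  [load 100/525]
  75 → van 4  [load 525/525]
  50 → van 3  [load 525/525]
  50 → van 5  [load 150/525]
5 vans opened.

5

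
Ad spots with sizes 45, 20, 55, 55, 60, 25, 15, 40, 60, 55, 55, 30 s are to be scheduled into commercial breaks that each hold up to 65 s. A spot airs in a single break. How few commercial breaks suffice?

9

Total = 60 + 60 + 55 + 55 + 55 + 55 + 45 + 40 + 30 + 25 + 20 + 15 = 515 s.
Lower bound: ⌈515/65⌉ = 8 commercial breaks.
A packing using 9 commercial breaks:
  break 1: 60 = 60
  break 2: 60 = 60
  break 3: 55 = 55
  break 4: 55 = 55
  break 5: 55 = 55
  break 6: 55 = 55
  break 7: 45 + 20 = 65
  break 8: 40 + 25 = 65
  break 9: 30 + 15 = 45
No arrangement into 8 commercial breaks stays within capacity, so 9 is optimal.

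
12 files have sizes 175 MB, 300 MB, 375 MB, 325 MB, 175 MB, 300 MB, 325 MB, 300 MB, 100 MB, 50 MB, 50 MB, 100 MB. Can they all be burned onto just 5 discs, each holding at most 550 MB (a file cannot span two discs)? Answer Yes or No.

Total = 2575 MB; ⌈2575/550⌉ = 5.
6 files each exceed half the capacity and cannot share a disc, forcing at least 6 discs.
At least 6 discs are required, but only 5 are allowed.

No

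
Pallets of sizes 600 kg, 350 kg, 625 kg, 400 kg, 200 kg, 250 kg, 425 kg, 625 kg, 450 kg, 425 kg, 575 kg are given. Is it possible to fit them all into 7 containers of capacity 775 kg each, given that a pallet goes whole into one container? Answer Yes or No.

Total = 4925 kg; ⌈4925/775⌉ = 7.
8 pallets each exceed half the capacity and cannot share a container, forcing at least 8 containers.
At least 8 containers are required, but only 7 are allowed.

No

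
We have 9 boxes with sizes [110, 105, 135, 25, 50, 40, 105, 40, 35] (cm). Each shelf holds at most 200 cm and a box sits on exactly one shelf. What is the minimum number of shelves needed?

4

Total = 135 + 110 + 105 + 105 + 50 + 40 + 40 + 35 + 25 = 645 cm.
Lower bound: ⌈645/200⌉ = 4 shelves.
A packing using 4 shelves:
  shelf 1: 135 + 50 = 185
  shelf 2: 110 + 40 + 40 = 190
  shelf 3: 105 + 35 + 25 = 165
  shelf 4: 105 = 105
This matches the lower bound, so 4 is optimal.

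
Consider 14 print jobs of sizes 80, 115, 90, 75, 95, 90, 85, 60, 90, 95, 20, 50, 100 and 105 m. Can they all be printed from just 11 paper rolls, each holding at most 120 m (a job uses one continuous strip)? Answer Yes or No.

Total = 1150 m; ⌈1150/120⌉ = 10.
11 print jobs each exceed half the capacity and cannot share a roll, forcing at least 11 paper rolls.
The bound of 11 does not rule out 11, but exhaustive search shows no assignment into 11 paper rolls of capacity 120 m exists — the minimum is 12.

No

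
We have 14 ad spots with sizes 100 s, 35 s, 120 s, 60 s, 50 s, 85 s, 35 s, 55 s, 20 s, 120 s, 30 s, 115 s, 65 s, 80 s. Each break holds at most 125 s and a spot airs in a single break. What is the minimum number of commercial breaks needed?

Total = 120 + 120 + 115 + 100 + 85 + 80 + 65 + 60 + 55 + 50 + 35 + 35 + 30 + 20 = 970 s.
Lower bound: ⌈970/125⌉ = 8 commercial breaks.
A packing using 9 commercial breaks:
  break 1: 120 = 120
  break 2: 120 = 120
  break 3: 115 = 115
  break 4: 100 + 20 = 120
  break 5: 85 + 35 = 120
  break 6: 80 + 35 = 115
  break 7: 65 + 60 = 125
  break 8: 55 + 50 = 105
  break 9: 30 = 30
No arrangement into 8 commercial breaks stays within capacity, so 9 is optimal.

9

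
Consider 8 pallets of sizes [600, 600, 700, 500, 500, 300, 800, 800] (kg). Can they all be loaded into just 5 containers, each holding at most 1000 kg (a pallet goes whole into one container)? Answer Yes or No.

Total = 4800 kg; ⌈4800/1000⌉ = 5.
The bound of 5 does not rule out 5, but exhaustive search shows no assignment into 5 containers of capacity 1000 kg exists — the minimum is 6.

No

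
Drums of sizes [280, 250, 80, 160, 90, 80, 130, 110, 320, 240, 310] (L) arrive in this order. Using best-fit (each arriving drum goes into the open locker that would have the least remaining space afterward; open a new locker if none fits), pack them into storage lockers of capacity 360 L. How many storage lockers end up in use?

7

  280 → locker 1 (new)  [load 280/360]
  250 → locker 2 (new)  [load 250/360]
  80 → locker 1  [load 360/360]
  160 → locker 3 (new)  [load 160/360]
  90 → locker 2  [load 340/360]
  80 → locker 3  [load 240/360]
  130 → locker 4 (new)  [load 130/360]
  110 → locker 3  [load 350/360]
  320 → locker 5 (new)  [load 320/360]
  240 → locker 6 (new)  [load 240/360]
  310 → locker 7 (new)  [load 310/360]
7 storage lockers opened.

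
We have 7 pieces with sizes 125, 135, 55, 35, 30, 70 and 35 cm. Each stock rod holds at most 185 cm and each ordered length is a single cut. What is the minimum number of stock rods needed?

3

Total = 135 + 125 + 70 + 55 + 35 + 35 + 30 = 485 cm.
Lower bound: ⌈485/185⌉ = 3 stock rods.
A packing using 3 stock rods:
  stock rod 1: 135 + 35 = 170
  stock rod 2: 125 + 55 = 180
  stock rod 3: 70 + 35 + 30 = 135
This matches the lower bound, so 3 is optimal.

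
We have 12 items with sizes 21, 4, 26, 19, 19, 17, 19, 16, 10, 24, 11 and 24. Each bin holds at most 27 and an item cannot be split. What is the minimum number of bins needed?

Total = 26 + 24 + 24 + 21 + 19 + 19 + 19 + 17 + 16 + 11 + 10 + 4 = 210.
Lower bound: ⌈210/27⌉ = 8 bins.
Also, 9 items each exceed 27/2, and no two of those can share a bin, so at least 9 bins are needed.
A packing using 9 bins:
  bin 1: 26 = 26
  bin 2: 24 = 24
  bin 3: 24 = 24
  bin 4: 21 + 4 = 25
  bin 5: 19 = 19
  bin 6: 19 = 19
  bin 7: 19 = 19
  bin 8: 17 + 10 = 27
  bin 9: 16 + 11 = 27
This matches the lower bound, so 9 is optimal.

9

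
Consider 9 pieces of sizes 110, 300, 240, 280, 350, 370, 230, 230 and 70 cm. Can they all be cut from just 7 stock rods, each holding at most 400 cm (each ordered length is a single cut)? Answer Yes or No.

Yes

A valid assignment using 7 stock rods:
  stock rod 1: 370 = 370
  stock rod 2: 350 = 350
  stock rod 3: 300 + 70 = 370
  stock rod 4: 280 + 110 = 390
  stock rod 5: 240 = 240
  stock rod 6: 230 = 230
  stock rod 7: 230 = 230
Every load is within 400 cm, so 7 stock rods suffice.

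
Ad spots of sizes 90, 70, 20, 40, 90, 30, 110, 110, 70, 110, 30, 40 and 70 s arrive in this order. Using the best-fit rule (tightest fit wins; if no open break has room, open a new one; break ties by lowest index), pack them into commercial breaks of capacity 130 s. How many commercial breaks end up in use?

8

  90 → break 1 (new)  [load 90/130]
  70 → break 2 (new)  [load 70/130]
  20 → break 1  [load 110/130]
  40 → break 2  [load 110/130]
  90 → break 3 (new)  [load 90/130]
  30 → break 3  [load 120/130]
  110 → break 4 (new)  [load 110/130]
  110 → break 5 (new)  [load 110/130]
  70 → break 6 (new)  [load 70/130]
  110 → break 7 (new)  [load 110/130]
  30 → break 6  [load 100/130]
  40 → break 8 (new)  [load 40/130]
  70 → break 8  [load 110/130]
8 commercial breaks opened.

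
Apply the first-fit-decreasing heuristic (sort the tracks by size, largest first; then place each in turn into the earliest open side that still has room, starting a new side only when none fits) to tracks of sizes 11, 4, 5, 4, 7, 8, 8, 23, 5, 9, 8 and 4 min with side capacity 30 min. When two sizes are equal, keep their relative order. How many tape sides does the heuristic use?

Sorted descending: 23, 11, 9, 8, 8, 8, 7, 5, 5, 4, 4, 4.
  23 → side 1 (new)  [load 23/30]
  11 → side 2 (new)  [load 11/30]
  9 → side 2  [load 20/30]
  8 → side 2  [load 28/30]
  8 → side 3 (new)  [load 8/30]
  8 → side 3  [load 16/30]
  7 → side 1  [load 30/30]
  5 → side 3  [load 21/30]
  5 → side 3  [load 26/30]
  4 → side 3  [load 30/30]
  4 → side 4 (new)  [load 4/30]
  4 → side 4  [load 8/30]
4 tape sides opened.

4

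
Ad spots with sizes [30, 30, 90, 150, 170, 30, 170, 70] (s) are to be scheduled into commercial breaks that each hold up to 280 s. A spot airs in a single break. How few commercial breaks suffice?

Total = 170 + 170 + 150 + 90 + 70 + 30 + 30 + 30 = 740 s.
Lower bound: ⌈740/280⌉ = 3 commercial breaks.
A packing using 3 commercial breaks:
  break 1: 170 + 90 = 260
  break 2: 170 + 70 + 30 = 270
  break 3: 150 + 30 + 30 = 210
This matches the lower bound, so 3 is optimal.

3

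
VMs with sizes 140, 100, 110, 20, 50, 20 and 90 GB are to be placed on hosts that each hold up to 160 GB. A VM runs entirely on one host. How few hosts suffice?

Total = 140 + 110 + 100 + 90 + 50 + 20 + 20 = 530 GB.
Lower bound: ⌈530/160⌉ = 4 hosts.
A packing using 4 hosts:
  host 1: 140 + 20 = 160
  host 2: 110 + 50 = 160
  host 3: 100 + 20 = 120
  host 4: 90 = 90
This matches the lower bound, so 4 is optimal.

4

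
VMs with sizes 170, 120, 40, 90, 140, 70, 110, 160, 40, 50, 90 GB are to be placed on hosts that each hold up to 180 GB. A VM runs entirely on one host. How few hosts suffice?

7

Total = 170 + 160 + 140 + 120 + 110 + 90 + 90 + 70 + 50 + 40 + 40 = 1080 GB.
Lower bound: ⌈1080/180⌉ = 6 hosts.
A packing using 7 hosts:
  host 1: 170 = 170
  host 2: 160 = 160
  host 3: 140 + 40 = 180
  host 4: 120 + 50 = 170
  host 5: 110 + 70 = 180
  host 6: 90 + 90 = 180
  host 7: 40 = 40
No arrangement into 6 hosts stays within capacity, so 7 is optimal.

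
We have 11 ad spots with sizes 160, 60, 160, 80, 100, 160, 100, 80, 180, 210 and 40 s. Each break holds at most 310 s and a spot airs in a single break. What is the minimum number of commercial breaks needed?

5

Total = 210 + 180 + 160 + 160 + 160 + 100 + 100 + 80 + 80 + 60 + 40 = 1330 s.
Lower bound: ⌈1330/310⌉ = 5 commercial breaks.
A packing using 5 commercial breaks:
  break 1: 210 + 100 = 310
  break 2: 180 + 100 = 280
  break 3: 160 + 80 + 60 = 300
  break 4: 160 + 80 + 40 = 280
  break 5: 160 = 160
This matches the lower bound, so 5 is optimal.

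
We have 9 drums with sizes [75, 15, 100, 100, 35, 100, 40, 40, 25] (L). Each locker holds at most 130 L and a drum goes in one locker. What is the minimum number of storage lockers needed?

5

Total = 100 + 100 + 100 + 75 + 40 + 40 + 35 + 25 + 15 = 530 L.
Lower bound: ⌈530/130⌉ = 5 storage lockers.
A packing using 5 storage lockers:
  locker 1: 100 + 25 = 125
  locker 2: 100 + 15 = 115
  locker 3: 100 = 100
  locker 4: 75 + 40 = 115
  locker 5: 40 + 35 = 75
This matches the lower bound, so 5 is optimal.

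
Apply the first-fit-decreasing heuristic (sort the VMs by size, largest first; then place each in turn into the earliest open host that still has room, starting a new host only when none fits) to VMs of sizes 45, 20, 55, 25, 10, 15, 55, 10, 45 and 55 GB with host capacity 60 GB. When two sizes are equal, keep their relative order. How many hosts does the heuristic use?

Sorted descending: 55, 55, 55, 45, 45, 25, 20, 15, 10, 10.
  55 → host 1 (new)  [load 55/60]
  55 → host 2 (new)  [load 55/60]
  55 → host 3 (new)  [load 55/60]
  45 → host 4 (new)  [load 45/60]
  45 → host 5 (new)  [load 45/60]
  25 → host 6 (new)  [load 25/60]
  20 → host 6  [load 45/60]
  15 → host 4  [load 60/60]
  10 → host 5  [load 55/60]
  10 → host 6  [load 55/60]
6 hosts opened.

6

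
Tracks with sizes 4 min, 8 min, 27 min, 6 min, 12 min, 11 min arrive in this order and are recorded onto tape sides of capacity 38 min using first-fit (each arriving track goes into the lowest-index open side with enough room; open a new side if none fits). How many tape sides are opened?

2

  4 → side 1 (new)  [load 4/38]
  8 → side 1  [load 12/38]
  27 → side 2 (new)  [load 27/38]
  6 → side 1  [load 18/38]
  12 → side 1  [load 30/38]
  11 → side 2  [load 38/38]
2 tape sides opened.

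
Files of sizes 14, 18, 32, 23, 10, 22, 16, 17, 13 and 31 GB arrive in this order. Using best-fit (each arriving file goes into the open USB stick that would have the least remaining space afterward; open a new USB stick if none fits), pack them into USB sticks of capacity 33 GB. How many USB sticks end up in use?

7

  14 → USB stick 1 (new)  [load 14/33]
  18 → USB stick 1  [load 32/33]
  32 → USB stick 2 (new)  [load 32/33]
  23 → USB stick 3 (new)  [load 23/33]
  10 → USB stick 3  [load 33/33]
  22 → USB stick 4 (new)  [load 22/33]
  16 → USB stick 5 (new)  [load 16/33]
  17 → USB stick 5  [load 33/33]
  13 → USB stick 6 (new)  [load 13/33]
  31 → USB stick 7 (new)  [load 31/33]
7 USB sticks opened.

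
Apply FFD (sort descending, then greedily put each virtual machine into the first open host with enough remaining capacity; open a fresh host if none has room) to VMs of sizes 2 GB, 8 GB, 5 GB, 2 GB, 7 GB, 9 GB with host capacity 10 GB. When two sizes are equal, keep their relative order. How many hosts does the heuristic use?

Sorted descending: 9, 8, 7, 5, 2, 2.
  9 → host 1 (new)  [load 9/10]
  8 → host 2 (new)  [load 8/10]
  7 → host 3 (new)  [load 7/10]
  5 → host 4 (new)  [load 5/10]
  2 → host 2  [load 10/10]
  2 → host 3  [load 9/10]
4 hosts opened.

4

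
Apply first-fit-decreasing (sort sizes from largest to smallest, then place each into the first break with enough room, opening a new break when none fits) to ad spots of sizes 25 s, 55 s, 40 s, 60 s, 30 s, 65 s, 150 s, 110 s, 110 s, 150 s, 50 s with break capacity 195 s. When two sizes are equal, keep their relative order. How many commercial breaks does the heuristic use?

5

Sorted descending: 150, 150, 110, 110, 65, 60, 55, 50, 40, 30, 25.
  150 → break 1 (new)  [load 150/195]
  150 → break 2 (new)  [load 150/195]
  110 → break 3 (new)  [load 110/195]
  110 → break 4 (new)  [load 110/195]
  65 → break 3  [load 175/195]
  60 → break 4  [load 170/195]
  55 → break 5 (new)  [load 55/195]
  50 → break 5  [load 105/195]
  40 → break 1  [load 190/195]
  30 → break 2  [load 180/195]
  25 → break 4  [load 195/195]
5 commercial breaks opened.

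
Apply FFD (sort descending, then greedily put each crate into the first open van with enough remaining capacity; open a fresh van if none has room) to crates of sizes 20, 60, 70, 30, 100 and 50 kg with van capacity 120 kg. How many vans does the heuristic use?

3

Sorted descending: 100, 70, 60, 50, 30, 20.
  100 → van 1 (new)  [load 100/120]
  70 → van 2 (new)  [load 70/120]
  60 → van 3 (new)  [load 60/120]
  50 → van 2  [load 120/120]
  30 → van 3  [load 90/120]
  20 → van 1  [load 120/120]
3 vans opened.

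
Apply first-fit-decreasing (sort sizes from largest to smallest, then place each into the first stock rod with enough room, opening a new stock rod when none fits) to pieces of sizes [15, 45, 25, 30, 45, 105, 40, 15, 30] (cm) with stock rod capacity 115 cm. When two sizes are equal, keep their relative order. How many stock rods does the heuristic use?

4

Sorted descending: 105, 45, 45, 40, 30, 30, 25, 15, 15.
  105 → stock rod 1 (new)  [load 105/115]
  45 → stock rod 2 (new)  [load 45/115]
  45 → stock rod 2  [load 90/115]
  40 → stock rod 3 (new)  [load 40/115]
  30 → stock rod 3  [load 70/115]
  30 → stock rod 3  [load 100/115]
  25 → stock rod 2  [load 115/115]
  15 → stock rod 3  [load 115/115]
  15 → stock rod 4 (new)  [load 15/115]
4 stock rods opened.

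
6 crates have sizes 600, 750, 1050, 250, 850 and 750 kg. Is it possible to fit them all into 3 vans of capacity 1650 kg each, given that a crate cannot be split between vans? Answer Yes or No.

Yes

A valid assignment using 3 vans:
  van 1: 1050 + 600 = 1650
  van 2: 850 + 750 = 1600
  van 3: 750 + 250 = 1000
Every load is within 1650 kg, so 3 vans suffice.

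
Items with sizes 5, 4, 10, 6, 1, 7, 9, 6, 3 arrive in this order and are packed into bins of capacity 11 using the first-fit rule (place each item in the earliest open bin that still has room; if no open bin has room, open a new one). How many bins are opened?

6

  5 → bin 1 (new)  [load 5/11]
  4 → bin 1  [load 9/11]
  10 → bin 2 (new)  [load 10/11]
  6 → bin 3 (new)  [load 6/11]
  1 → bin 1  [load 10/11]
  7 → bin 4 (new)  [load 7/11]
  9 → bin 5 (new)  [load 9/11]
  6 → bin 6 (new)  [load 6/11]
  3 → bin 3  [load 9/11]
6 bins opened.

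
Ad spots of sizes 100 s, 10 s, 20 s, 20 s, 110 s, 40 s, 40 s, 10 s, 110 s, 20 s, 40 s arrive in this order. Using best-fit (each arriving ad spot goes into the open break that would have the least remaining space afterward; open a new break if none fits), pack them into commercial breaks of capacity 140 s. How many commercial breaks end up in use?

4

  100 → break 1 (new)  [load 100/140]
  10 → break 1  [load 110/140]
  20 → break 1  [load 130/140]
  20 → break 2 (new)  [load 20/140]
  110 → break 2  [load 130/140]
  40 → break 3 (new)  [load 40/140]
  40 → break 3  [load 80/140]
  10 → break 1  [load 140/140]
  110 → break 4 (new)  [load 110/140]
  20 → break 4  [load 130/140]
  40 → break 3  [load 120/140]
4 commercial breaks opened.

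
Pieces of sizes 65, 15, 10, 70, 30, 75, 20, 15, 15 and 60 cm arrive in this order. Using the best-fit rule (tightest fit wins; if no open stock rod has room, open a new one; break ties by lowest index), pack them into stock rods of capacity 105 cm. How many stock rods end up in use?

4

  65 → stock rod 1 (new)  [load 65/105]
  15 → stock rod 1  [load 80/105]
  10 → stock rod 1  [load 90/105]
  70 → stock rod 2 (new)  [load 70/105]
  30 → stock rod 2  [load 100/105]
  75 → stock rod 3 (new)  [load 75/105]
  20 → stock rod 3  [load 95/105]
  15 → stock rod 1  [load 105/105]
  15 → stock rod 4 (new)  [load 15/105]
  60 → stock rod 4  [load 75/105]
4 stock rods opened.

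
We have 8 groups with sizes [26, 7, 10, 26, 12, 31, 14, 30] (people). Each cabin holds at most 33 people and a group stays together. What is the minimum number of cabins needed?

Total = 31 + 30 + 26 + 26 + 14 + 12 + 10 + 7 = 156 people.
Lower bound: ⌈156/33⌉ = 5 cabins.
A packing using 6 cabins:
  cabin 1: 31 = 31
  cabin 2: 30 = 30
  cabin 3: 26 + 7 = 33
  cabin 4: 26 = 26
  cabin 5: 14 + 12 = 26
  cabin 6: 10 = 10
No arrangement into 5 cabins stays within capacity, so 6 is optimal.

6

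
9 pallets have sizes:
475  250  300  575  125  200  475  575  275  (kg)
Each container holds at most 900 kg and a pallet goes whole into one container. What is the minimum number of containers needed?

4

Total = 575 + 575 + 475 + 475 + 300 + 275 + 250 + 200 + 125 = 3250 kg.
Lower bound: ⌈3250/900⌉ = 4 containers.
A packing using 4 containers:
  container 1: 575 + 300 = 875
  container 2: 575 + 275 = 850
  container 3: 475 + 250 + 125 = 850
  container 4: 475 + 200 = 675
This matches the lower bound, so 4 is optimal.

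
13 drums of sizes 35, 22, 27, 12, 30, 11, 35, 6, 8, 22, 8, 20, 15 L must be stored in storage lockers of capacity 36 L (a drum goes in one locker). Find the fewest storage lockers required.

8

Total = 35 + 35 + 30 + 27 + 22 + 22 + 20 + 15 + 12 + 11 + 8 + 8 + 6 = 251 L.
Lower bound: ⌈251/36⌉ = 7 storage lockers.
A packing using 8 storage lockers:
  locker 1: 35 = 35
  locker 2: 35 = 35
  locker 3: 30 + 6 = 36
  locker 4: 27 + 8 = 35
  locker 5: 22 + 12 = 34
  locker 6: 22 + 11 = 33
  locker 7: 20 + 15 = 35
  locker 8: 8 = 8
No arrangement into 7 storage lockers stays within capacity, so 8 is optimal.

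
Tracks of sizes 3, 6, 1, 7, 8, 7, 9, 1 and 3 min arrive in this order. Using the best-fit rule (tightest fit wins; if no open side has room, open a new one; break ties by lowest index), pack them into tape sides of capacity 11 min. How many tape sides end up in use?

  3 → side 1 (new)  [load 3/11]
  6 → side 1  [load 9/11]
  1 → side 1  [load 10/11]
  7 → side 2 (new)  [load 7/11]
  8 → side 3 (new)  [load 8/11]
  7 → side 4 (new)  [load 7/11]
  9 → side 5 (new)  [load 9/11]
  1 → side 1  [load 11/11]
  3 → side 3  [load 11/11]
5 tape sides opened.

5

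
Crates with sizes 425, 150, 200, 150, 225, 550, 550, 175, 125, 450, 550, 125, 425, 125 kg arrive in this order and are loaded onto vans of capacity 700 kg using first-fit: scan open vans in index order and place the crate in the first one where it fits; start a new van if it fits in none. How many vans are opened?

  425 → van 1 (new)  [load 425/700]
  150 → van 1  [load 575/700]
  200 → van 2 (new)  [load 200/700]
  150 → van 2  [load 350/700]
  225 → van 2  [load 575/700]
  550 → van 3 (new)  [load 550/700]
  550 → van 4 (new)  [load 550/700]
  175 → van 5 (new)  [load 175/700]
  125 → van 1  [load 700/700]
  450 → van 5  [load 625/700]
  550 → van 6 (new)  [load 550/700]
  125 → van 2  [load 700/700]
  425 → van 7 (new)  [load 425/700]
  125 → van 3  [load 675/700]
7 vans opened.

7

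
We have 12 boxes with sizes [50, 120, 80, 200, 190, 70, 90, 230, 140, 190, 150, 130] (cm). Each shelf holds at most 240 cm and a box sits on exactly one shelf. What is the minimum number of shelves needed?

8

Total = 230 + 200 + 190 + 190 + 150 + 140 + 130 + 120 + 90 + 80 + 70 + 50 = 1640 cm.
Lower bound: ⌈1640/240⌉ = 7 shelves.
A packing using 8 shelves:
  shelf 1: 230 = 230
  shelf 2: 200 = 200
  shelf 3: 190 + 50 = 240
  shelf 4: 190 = 190
  shelf 5: 150 + 90 = 240
  shelf 6: 140 + 80 = 220
  shelf 7: 130 + 70 = 200
  shelf 8: 120 = 120
No arrangement into 7 shelves stays within capacity, so 8 is optimal.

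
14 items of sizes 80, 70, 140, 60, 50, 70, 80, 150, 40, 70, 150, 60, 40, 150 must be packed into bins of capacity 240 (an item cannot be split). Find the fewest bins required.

Total = 150 + 150 + 150 + 140 + 80 + 80 + 70 + 70 + 70 + 60 + 60 + 50 + 40 + 40 = 1210.
Lower bound: ⌈1210/240⌉ = 6 bins.
A packing using 6 bins:
  bin 1: 150 + 80 = 230
  bin 2: 150 + 80 = 230
  bin 3: 150 + 70 = 220
  bin 4: 140 + 70 = 210
  bin 5: 70 + 60 + 60 + 50 = 240
  bin 6: 40 + 40 = 80
This matches the lower bound, so 6 is optimal.

6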